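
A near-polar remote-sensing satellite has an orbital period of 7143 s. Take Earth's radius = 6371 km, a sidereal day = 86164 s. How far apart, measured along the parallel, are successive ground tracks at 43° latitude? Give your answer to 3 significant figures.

2430 km

Node shift per orbit = (7143.0/86164) × 360° = 29.84°.
Equatorial spacing = 29.84 × 111.2 km/° = 3319 km.
At 43° latitude, spacing = 3319 × cos(43°) = 2427 km.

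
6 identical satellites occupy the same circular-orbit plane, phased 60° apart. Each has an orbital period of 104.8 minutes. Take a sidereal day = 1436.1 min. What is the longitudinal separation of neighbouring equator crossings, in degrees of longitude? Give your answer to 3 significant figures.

4.38°

T = 104.8 min = 6288.0 s.
Single-satellite node shift = (6288.0/86166) × 360° = 26.27°.
With 6 satellites evenly phased, successive equator crossings are 26.27/6 = 4.379° apart.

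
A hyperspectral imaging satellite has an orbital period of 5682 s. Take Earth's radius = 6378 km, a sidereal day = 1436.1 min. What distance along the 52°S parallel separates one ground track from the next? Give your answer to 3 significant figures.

1630 km

Node shift per orbit = (5682.0/86166) × 360° = 23.74°.
Equatorial spacing = 23.74 × 111.3 km/° = 2643 km.
At 52° latitude, spacing = 2643 × cos(52°) = 1627 km.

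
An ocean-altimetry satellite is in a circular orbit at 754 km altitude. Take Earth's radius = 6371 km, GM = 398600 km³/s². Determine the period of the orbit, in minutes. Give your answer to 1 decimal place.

99.8 min

Semi-major axis a = 6371 + 754 = 7125 km. Period T = 2π√(a³/μ) = 2π√(7125³/398600) = 5985.3 s = 99.76 min.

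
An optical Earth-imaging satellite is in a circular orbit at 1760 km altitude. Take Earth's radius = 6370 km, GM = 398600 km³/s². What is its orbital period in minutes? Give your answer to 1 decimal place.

Semi-major axis a = 6370 + 1760 = 8130 km. Period T = 2π√(a³/μ) = 2π√(8130³/398600) = 7295.4 s = 121.59 min.

121.6 min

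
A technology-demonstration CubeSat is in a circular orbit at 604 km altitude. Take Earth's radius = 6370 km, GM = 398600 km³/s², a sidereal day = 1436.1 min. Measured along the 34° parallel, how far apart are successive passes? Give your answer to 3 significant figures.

2230 km

Semi-major axis a = 6370 + 604 = 6974 km. Period T = 2π√(a³/μ) = 2π√(6974³/398600) = 5796.1 s = 96.60 min.
Node shift per orbit = (5796.1/86166) × 360° = 24.22°.
Equatorial spacing = 24.22 × 111.2 km/° = 2692 km.
At 34° latitude, spacing = 2692 × cos(34°) = 2232 km.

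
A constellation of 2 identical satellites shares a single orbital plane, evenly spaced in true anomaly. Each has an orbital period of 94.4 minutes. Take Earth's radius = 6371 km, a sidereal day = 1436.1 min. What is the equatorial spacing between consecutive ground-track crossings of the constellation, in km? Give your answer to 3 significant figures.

T = 94.4 min = 5664.0 s.
Single-satellite node shift = (5664.0/86166) × 360° = 23.66°.
With 2 satellites evenly phased, successive equator crossings are 23.66/2 = 11.832° apart.
That is 11.832 × 111.2 = 1316 km at the equator.

1320 km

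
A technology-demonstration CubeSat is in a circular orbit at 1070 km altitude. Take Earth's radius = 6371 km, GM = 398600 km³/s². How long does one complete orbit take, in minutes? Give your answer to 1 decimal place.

Semi-major axis a = 6371 + 1070 = 7441 km. Period T = 2π√(a³/μ) = 2π√(7441³/398600) = 6387.9 s = 106.47 min.

106.5 min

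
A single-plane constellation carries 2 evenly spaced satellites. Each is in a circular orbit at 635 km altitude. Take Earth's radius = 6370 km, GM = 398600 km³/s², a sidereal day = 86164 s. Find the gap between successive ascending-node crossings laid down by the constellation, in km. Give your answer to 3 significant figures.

Semi-major axis a = 6370 + 635 = 7005 km. Period T = 2π√(a³/μ) = 2π√(7005³/398600) = 5834.8 s = 97.25 min.
Single-satellite node shift = (5834.8/86164) × 360° = 24.38°.
With 2 satellites evenly phased, successive equator crossings are 24.38/2 = 12.189° apart.
That is 12.189 × 111.2 = 1355 km at the equator.

1360 km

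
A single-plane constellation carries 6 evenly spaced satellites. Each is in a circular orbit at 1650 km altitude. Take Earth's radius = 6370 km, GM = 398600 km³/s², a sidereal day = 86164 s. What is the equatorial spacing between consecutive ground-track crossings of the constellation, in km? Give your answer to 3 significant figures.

553 km

Semi-major axis a = 6370 + 1650 = 8020 km. Period T = 2π√(a³/μ) = 2π√(8020³/398600) = 7147.8 s = 119.13 min.
Single-satellite node shift = (7147.8/86164) × 360° = 29.86°.
With 6 satellites evenly phased, successive equator crossings are 29.86/6 = 4.977° apart.
That is 4.977 × 111.2 = 553 km at the equator.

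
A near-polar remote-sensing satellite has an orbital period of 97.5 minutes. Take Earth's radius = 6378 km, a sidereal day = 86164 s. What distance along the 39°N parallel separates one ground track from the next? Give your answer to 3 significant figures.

T = 97.5 min = 5850.0 s.
Node shift per orbit = (5850.0/86164) × 360° = 24.44°.
Equatorial spacing = 24.44 × 111.3 km/° = 2721 km.
At 39° latitude, spacing = 2721 × cos(39°) = 2114 km.

2110 km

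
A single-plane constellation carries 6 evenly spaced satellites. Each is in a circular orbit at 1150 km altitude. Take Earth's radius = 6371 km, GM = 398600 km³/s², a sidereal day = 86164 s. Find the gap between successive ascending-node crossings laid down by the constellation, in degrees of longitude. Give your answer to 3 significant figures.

4.52°

Semi-major axis a = 6371 + 1150 = 7521 km. Period T = 2π√(a³/μ) = 2π√(7521³/398600) = 6491.2 s = 108.19 min.
Single-satellite node shift = (6491.2/86164) × 360° = 27.12°.
With 6 satellites evenly phased, successive equator crossings are 27.12/6 = 4.520° apart.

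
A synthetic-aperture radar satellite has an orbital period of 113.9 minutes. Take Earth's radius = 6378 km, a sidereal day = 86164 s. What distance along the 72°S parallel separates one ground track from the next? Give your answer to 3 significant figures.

T = 113.9 min = 6834.0 s.
Node shift per orbit = (6834.0/86164) × 360° = 28.55°.
Equatorial spacing = 28.55 × 111.3 km/° = 3178 km.
At 72° latitude, spacing = 3178 × cos(72°) = 982 km.

982 km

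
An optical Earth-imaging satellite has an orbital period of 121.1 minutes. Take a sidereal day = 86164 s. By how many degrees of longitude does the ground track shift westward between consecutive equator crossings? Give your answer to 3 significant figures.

30.4°

T = 121.1 min = 7266.0 s.
During one orbit Earth rotates (7266.0 / 86164) × 360° = 30.36°.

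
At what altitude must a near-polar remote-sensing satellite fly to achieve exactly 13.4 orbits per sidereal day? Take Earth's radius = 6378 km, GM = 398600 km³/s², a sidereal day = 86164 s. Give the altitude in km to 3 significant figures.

1100 km

Required period T = 86164 / 13.4 = 6430.1 s.
From T = 2π√(a³/μ): a = (μ T²/4π²)^(1/3) = (398600 × 6430.1² / 4π²)^(1/3) = 7474 km.
Altitude h = a − R = 7474 − 6378 = 1096 km.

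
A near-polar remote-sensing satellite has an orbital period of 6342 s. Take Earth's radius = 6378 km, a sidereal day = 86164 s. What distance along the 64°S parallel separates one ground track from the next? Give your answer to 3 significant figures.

Node shift per orbit = (6342.0/86164) × 360° = 26.50°.
Equatorial spacing = 26.50 × 111.3 km/° = 2950 km.
At 64° latitude, spacing = 2950 × cos(64°) = 1293 km.

1290 km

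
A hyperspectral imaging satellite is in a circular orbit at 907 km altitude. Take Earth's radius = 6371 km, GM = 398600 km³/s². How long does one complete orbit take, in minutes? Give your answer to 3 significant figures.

Semi-major axis a = 6371 + 907 = 7278 km. Period T = 2π√(a³/μ) = 2π√(7278³/398600) = 6179.2 s = 102.99 min.

103 min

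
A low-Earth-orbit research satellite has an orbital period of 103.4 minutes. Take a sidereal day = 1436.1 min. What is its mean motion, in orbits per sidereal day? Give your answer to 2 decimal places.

13.89

T = 103.4 min = 6204.0 s.
Orbits per sidereal day = 86166 / 6204.0 = 13.889.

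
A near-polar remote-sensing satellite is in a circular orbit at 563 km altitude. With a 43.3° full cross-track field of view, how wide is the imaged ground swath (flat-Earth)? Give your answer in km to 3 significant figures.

447 km

Half-angle = 43.3°/2 = 21.65°.
Swath width ≈ 2h·tan(θ/2) = 2 × 563 × tan(21.65°) = 447.0 km.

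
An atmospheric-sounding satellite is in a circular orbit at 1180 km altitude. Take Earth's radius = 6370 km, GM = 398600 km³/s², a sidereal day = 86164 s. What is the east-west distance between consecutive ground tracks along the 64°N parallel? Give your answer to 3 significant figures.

1330 km

Semi-major axis a = 6370 + 1180 = 7550 km. Period T = 2π√(a³/μ) = 2π√(7550³/398600) = 6528.8 s = 108.81 min.
Node shift per orbit = (6528.8/86164) × 360° = 27.28°.
Equatorial spacing = 27.28 × 111.2 km/° = 3033 km.
At 64° latitude, spacing = 3033 × cos(64°) = 1329 km.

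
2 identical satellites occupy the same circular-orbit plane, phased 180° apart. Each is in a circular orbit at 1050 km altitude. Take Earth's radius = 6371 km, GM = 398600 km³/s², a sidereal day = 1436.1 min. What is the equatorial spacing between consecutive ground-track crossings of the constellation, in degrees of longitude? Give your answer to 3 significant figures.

Semi-major axis a = 6371 + 1050 = 7421 km. Period T = 2π√(a³/μ) = 2π√(7421³/398600) = 6362.2 s = 106.04 min.
Single-satellite node shift = (6362.2/86166) × 360° = 26.58°.
With 2 satellites evenly phased, successive equator crossings are 26.58/2 = 13.291° apart.

13.3°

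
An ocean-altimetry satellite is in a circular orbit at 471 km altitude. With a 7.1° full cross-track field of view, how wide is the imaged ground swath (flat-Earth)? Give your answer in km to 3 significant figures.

58.4 km

Half-angle = 7.1°/2 = 3.55°.
Swath width ≈ 2h·tan(θ/2) = 2 × 471 × tan(3.55°) = 58.4 km.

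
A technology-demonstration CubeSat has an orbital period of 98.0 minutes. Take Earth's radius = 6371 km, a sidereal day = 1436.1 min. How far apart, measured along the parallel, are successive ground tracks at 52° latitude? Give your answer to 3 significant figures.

T = 98.0 min = 5880.0 s.
Node shift per orbit = (5880.0/86166) × 360° = 24.57°.
Equatorial spacing = 24.57 × 111.2 km/° = 2732 km.
At 52° latitude, spacing = 2732 × cos(52°) = 1682 km.

1680 km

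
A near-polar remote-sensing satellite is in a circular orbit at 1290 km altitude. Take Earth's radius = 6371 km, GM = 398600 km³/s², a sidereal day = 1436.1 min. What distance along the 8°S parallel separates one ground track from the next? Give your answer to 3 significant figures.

Semi-major axis a = 6371 + 1290 = 7661 km. Period T = 2π√(a³/μ) = 2π√(7661³/398600) = 6673.3 s = 111.22 min.
Node shift per orbit = (6673.3/86166) × 360° = 27.88°.
Equatorial spacing = 27.88 × 111.2 km/° = 3100 km.
At 8° latitude, spacing = 3100 × cos(8°) = 3070 km.

3070 km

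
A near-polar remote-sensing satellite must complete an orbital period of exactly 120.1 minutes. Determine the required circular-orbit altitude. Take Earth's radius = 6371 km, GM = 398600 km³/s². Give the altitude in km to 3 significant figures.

1690 km

T = 120.1 min = 7206.0 s.
From T = 2π√(a³/μ): a = (μ T²/4π²)^(1/3) = (398600 × 7206.0² / 4π²)^(1/3) = 8063 km.
Altitude h = a − R = 8063 − 6371 = 1692 km.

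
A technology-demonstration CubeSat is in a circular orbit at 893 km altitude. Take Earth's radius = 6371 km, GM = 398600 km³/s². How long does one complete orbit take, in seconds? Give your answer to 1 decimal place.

Semi-major axis a = 6371 + 893 = 7264 km. Period T = 2π√(a³/μ) = 2π√(7264³/398600) = 6161.3 s = 102.69 min.

6161.3 seconds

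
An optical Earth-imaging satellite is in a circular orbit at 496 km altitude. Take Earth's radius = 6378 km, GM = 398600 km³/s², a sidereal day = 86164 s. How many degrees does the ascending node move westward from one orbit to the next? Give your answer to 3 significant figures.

Semi-major axis a = 6378 + 496 = 6874 km. Period T = 2π√(a³/μ) = 2π√(6874³/398600) = 5671.9 s = 94.53 min.
During one orbit Earth rotates (5671.9 / 86164) × 360° = 23.70°.

23.7°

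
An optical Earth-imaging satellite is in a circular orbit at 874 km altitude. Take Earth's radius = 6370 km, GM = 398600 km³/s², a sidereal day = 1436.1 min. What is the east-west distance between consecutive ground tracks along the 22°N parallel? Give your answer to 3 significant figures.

Semi-major axis a = 6370 + 874 = 7244 km. Period T = 2π√(a³/μ) = 2π√(7244³/398600) = 6135.9 s = 102.27 min.
Node shift per orbit = (6135.9/86166) × 360° = 25.64°.
Equatorial spacing = 25.64 × 111.2 km/° = 2850 km.
At 22° latitude, spacing = 2850 × cos(22°) = 2643 km.

2640 km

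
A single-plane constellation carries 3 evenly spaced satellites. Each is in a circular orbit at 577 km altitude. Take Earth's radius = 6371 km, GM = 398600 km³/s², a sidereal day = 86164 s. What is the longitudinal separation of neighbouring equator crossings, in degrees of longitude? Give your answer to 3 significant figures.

8.03°

Semi-major axis a = 6371 + 577 = 6948 km. Period T = 2π√(a³/μ) = 2π√(6948³/398600) = 5763.7 s = 96.06 min.
Single-satellite node shift = (5763.7/86164) × 360° = 24.08°.
With 3 satellites evenly phased, successive equator crossings are 24.08/3 = 8.027° apart.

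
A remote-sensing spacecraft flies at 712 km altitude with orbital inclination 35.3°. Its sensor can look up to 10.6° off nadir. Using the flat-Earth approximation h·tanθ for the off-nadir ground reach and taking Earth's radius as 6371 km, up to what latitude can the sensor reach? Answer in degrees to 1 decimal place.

For a prograde orbit the ground track reaches latitude ±i = ±35.3°.
Sensor half-swath on the ground ≈ 712·tan(10.6°) = 133 km = 1.20° of latitude.
Maximum observable latitude ≈ 35.3 + 1.20 = 36.5°.

36.5°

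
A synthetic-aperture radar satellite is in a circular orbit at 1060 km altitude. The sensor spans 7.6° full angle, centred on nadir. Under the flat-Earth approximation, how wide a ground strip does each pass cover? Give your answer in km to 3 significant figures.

141 km

Half-angle = 7.6°/2 = 3.8°.
Swath width ≈ 2h·tan(θ/2) = 2 × 1060 × tan(3.8°) = 140.8 km.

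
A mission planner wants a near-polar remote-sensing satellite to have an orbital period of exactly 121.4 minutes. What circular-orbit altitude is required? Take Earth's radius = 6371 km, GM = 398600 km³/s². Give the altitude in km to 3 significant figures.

T = 121.4 min = 7284.0 s.
From T = 2π√(a³/μ): a = (μ T²/4π²)^(1/3) = (398600 × 7284.0² / 4π²)^(1/3) = 8122 km.
Altitude h = a − R = 8122 − 6371 = 1751 km.

1750 km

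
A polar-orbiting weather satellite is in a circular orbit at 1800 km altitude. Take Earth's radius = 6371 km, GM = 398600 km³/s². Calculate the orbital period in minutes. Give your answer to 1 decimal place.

122.5 min

Semi-major axis a = 6371 + 1800 = 8171 km. Period T = 2π√(a³/μ) = 2π√(8171³/398600) = 7350.6 s = 122.51 min.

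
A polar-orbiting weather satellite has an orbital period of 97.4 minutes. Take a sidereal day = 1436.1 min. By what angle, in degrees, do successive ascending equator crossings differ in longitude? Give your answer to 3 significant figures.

T = 97.4 min = 5844.0 s.
During one orbit Earth rotates (5844.0 / 86166) × 360° = 24.42°.

24.4°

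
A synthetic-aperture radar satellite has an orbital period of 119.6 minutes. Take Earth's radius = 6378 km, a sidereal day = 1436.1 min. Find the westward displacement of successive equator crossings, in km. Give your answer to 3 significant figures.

3340 km

T = 119.6 min = 7176.0 s.
During one orbit Earth rotates (7176.0 / 86166) × 360° = 29.98°.
At the equator that is 29.98° × (2π·6378/360) km/° = 29.98 × 111.3 = 3337 km.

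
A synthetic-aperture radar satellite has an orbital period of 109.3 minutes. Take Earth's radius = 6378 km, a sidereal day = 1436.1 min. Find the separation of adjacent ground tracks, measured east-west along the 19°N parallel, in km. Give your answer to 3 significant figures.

T = 109.3 min = 6558.0 s.
Node shift per orbit = (6558.0/86166) × 360° = 27.40°.
Equatorial spacing = 27.40 × 111.3 km/° = 3050 km.
At 19° latitude, spacing = 3050 × cos(19°) = 2884 km.

2880 km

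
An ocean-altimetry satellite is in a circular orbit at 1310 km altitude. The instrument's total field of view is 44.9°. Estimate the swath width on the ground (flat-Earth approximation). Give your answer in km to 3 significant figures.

1080 km

Half-angle = 44.9°/2 = 22.45°.
Swath width ≈ 2h·tan(θ/2) = 2 × 1310 × tan(22.45°) = 1082.6 km.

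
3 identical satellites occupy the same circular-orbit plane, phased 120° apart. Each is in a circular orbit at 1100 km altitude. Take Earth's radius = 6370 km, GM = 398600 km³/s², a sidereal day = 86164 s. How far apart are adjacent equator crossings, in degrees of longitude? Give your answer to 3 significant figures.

8.95°

Semi-major axis a = 6370 + 1100 = 7470 km. Period T = 2π√(a³/μ) = 2π√(7470³/398600) = 6425.3 s = 107.09 min.
Single-satellite node shift = (6425.3/86164) × 360° = 26.85°.
With 3 satellites evenly phased, successive equator crossings are 26.85/3 = 8.948° apart.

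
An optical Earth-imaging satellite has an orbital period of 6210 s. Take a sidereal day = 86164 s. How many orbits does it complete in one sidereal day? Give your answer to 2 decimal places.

Orbits per sidereal day = 86164 / 6210.0 = 13.875.

13.88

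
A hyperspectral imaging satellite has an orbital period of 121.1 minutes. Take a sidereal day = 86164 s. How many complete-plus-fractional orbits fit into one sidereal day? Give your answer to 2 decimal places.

T = 121.1 min = 7266.0 s.
Orbits per sidereal day = 86164 / 7266.0 = 11.859.

11.86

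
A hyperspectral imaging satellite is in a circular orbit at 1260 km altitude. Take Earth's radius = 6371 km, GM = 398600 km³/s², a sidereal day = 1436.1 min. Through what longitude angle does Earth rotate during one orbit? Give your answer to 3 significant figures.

27.7°

Semi-major axis a = 6371 + 1260 = 7631 km. Period T = 2π√(a³/μ) = 2π√(7631³/398600) = 6634.1 s = 110.57 min.
During one orbit Earth rotates (6634.1 / 86166) × 360° = 27.72°.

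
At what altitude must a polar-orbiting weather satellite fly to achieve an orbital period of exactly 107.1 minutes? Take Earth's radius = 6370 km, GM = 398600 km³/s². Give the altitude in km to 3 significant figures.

T = 107.1 min = 6426.0 s.
From T = 2π√(a³/μ): a = (μ T²/4π²)^(1/3) = (398600 × 6426.0² / 4π²)^(1/3) = 7471 km.
Altitude h = a − R = 7471 − 6370 = 1101 km.

1100 km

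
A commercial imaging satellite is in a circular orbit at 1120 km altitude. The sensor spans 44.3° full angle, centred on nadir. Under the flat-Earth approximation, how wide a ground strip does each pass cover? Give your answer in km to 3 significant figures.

Half-angle = 44.3°/2 = 22.15°.
Swath width ≈ 2h·tan(θ/2) = 2 × 1120 × tan(22.15°) = 911.8 km.

912 km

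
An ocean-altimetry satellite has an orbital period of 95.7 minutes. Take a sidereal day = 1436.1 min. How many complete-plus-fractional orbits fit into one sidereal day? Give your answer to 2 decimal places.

15.01

T = 95.7 min = 5742.0 s.
Orbits per sidereal day = 86166 / 5742.0 = 15.006.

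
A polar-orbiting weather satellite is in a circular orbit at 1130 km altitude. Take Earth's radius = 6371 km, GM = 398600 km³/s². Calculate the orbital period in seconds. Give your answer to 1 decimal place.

6465.3 seconds

Semi-major axis a = 6371 + 1130 = 7501 km. Period T = 2π√(a³/μ) = 2π√(7501³/398600) = 6465.3 s = 107.76 min.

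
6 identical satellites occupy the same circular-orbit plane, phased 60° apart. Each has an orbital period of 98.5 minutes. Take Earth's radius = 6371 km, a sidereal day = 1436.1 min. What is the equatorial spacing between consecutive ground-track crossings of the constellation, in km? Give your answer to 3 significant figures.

458 km

T = 98.5 min = 5910.0 s.
Single-satellite node shift = (5910.0/86166) × 360° = 24.69°.
With 6 satellites evenly phased, successive equator crossings are 24.69/6 = 4.115° apart.
That is 4.115 × 111.2 = 458 km at the equator.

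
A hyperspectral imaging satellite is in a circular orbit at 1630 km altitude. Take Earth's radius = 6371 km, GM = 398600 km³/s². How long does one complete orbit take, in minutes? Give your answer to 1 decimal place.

118.7 min

Semi-major axis a = 6371 + 1630 = 8001 km. Period T = 2π√(a³/μ) = 2π√(8001³/398600) = 7122.4 s = 118.71 min.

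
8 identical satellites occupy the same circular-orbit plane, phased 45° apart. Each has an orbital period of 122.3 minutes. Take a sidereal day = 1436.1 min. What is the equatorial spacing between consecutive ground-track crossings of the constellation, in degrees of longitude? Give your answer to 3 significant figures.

T = 122.3 min = 7338.0 s.
Single-satellite node shift = (7338.0/86166) × 360° = 30.66°.
With 8 satellites evenly phased, successive equator crossings are 30.66/8 = 3.832° apart.

3.83°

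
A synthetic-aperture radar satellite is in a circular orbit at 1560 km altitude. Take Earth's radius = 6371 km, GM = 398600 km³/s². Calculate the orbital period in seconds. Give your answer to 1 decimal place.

Semi-major axis a = 6371 + 1560 = 7931 km. Period T = 2π√(a³/μ) = 2π√(7931³/398600) = 7029.2 s = 117.15 min.

7029.2 seconds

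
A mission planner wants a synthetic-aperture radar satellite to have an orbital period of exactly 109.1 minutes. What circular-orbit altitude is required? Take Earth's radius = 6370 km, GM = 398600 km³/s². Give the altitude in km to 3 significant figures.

1190 km

T = 109.1 min = 6546.0 s.
From T = 2π√(a³/μ): a = (μ T²/4π²)^(1/3) = (398600 × 6546.0² / 4π²)^(1/3) = 7563 km.
Altitude h = a − R = 7563 − 6370 = 1193 km.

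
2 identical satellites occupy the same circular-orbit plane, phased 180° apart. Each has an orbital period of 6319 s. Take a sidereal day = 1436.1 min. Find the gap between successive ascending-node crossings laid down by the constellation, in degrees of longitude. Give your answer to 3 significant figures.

Single-satellite node shift = (6319.0/86166) × 360° = 26.40°.
With 2 satellites evenly phased, successive equator crossings are 26.40/2 = 13.200° apart.

13.2°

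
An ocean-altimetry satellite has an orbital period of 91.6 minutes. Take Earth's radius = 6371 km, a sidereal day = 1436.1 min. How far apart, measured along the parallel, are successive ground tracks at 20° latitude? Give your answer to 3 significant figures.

2400 km

T = 91.6 min = 5496.0 s.
Node shift per orbit = (5496.0/86166) × 360° = 22.96°.
Equatorial spacing = 22.96 × 111.2 km/° = 2553 km.
At 20° latitude, spacing = 2553 × cos(20°) = 2399 km.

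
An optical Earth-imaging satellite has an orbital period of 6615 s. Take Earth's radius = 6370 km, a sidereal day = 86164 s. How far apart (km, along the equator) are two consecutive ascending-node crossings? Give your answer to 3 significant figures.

During one orbit Earth rotates (6615.0 / 86164) × 360° = 27.64°.
At the equator that is 27.64° × (2π·6370/360) km/° = 27.64 × 111.2 = 3073 km.

3070 km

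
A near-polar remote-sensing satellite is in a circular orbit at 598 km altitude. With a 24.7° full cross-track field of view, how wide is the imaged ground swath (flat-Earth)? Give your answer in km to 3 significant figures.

Half-angle = 24.7°/2 = 12.35°.
Swath width ≈ 2h·tan(θ/2) = 2 × 598 × tan(12.35°) = 261.9 km.

262 km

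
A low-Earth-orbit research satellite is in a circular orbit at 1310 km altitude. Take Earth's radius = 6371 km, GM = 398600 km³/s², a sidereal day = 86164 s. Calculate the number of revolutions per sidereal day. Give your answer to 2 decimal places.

12.86

Semi-major axis a = 6371 + 1310 = 7681 km. Period T = 2π√(a³/μ) = 2π√(7681³/398600) = 6699.4 s = 111.66 min.
Orbits per sidereal day = 86164 / 6699.4 = 12.861.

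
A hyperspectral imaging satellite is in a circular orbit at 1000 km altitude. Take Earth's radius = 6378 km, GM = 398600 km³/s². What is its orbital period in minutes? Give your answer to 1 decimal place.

105.1 min

Semi-major axis a = 6378 + 1000 = 7378 km. Period T = 2π√(a³/μ) = 2π√(7378³/398600) = 6306.9 s = 105.12 min.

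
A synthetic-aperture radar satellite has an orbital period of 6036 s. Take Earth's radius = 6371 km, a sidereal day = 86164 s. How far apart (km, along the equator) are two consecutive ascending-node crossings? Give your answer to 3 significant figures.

2800 km

During one orbit Earth rotates (6036.0 / 86164) × 360° = 25.22°.
At the equator that is 25.22° × (2π·6371/360) km/° = 25.22 × 111.2 = 2804 km.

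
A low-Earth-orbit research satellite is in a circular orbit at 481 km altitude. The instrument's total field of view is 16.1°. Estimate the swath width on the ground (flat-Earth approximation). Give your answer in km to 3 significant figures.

Half-angle = 16.1°/2 = 8.05°.
Swath width ≈ 2h·tan(θ/2) = 2 × 481 × tan(8.05°) = 136.1 km.

136 km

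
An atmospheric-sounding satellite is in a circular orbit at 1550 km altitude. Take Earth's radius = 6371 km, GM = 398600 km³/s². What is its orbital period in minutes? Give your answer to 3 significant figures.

117 min

Semi-major axis a = 6371 + 1550 = 7921 km. Period T = 2π√(a³/μ) = 2π√(7921³/398600) = 7015.9 s = 116.93 min.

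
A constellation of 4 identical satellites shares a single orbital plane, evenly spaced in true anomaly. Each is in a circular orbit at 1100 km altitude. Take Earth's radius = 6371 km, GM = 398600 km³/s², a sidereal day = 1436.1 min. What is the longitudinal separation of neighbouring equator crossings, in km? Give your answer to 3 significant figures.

Semi-major axis a = 6371 + 1100 = 7471 km. Period T = 2π√(a³/μ) = 2π√(7471³/398600) = 6426.6 s = 107.11 min.
Single-satellite node shift = (6426.6/86166) × 360° = 26.85°.
With 4 satellites evenly phased, successive equator crossings are 26.85/4 = 6.713° apart.
That is 6.713 × 111.2 = 746 km at the equator.

746 km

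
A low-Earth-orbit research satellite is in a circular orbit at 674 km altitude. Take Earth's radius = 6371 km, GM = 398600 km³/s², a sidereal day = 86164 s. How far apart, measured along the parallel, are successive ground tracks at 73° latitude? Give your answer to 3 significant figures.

Semi-major axis a = 6371 + 674 = 7045 km. Period T = 2π√(a³/μ) = 2π√(7045³/398600) = 5884.8 s = 98.08 min.
Node shift per orbit = (5884.8/86164) × 360° = 24.59°.
Equatorial spacing = 24.59 × 111.2 km/° = 2734 km.
At 73° latitude, spacing = 2734 × cos(73°) = 799 km.

799 km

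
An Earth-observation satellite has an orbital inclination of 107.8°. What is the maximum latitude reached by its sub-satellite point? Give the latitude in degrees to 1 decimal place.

Retrograde orbit: the ground track reaches ±(180° − i) = ±(180 − 107.8) = ±72.2°.

72.2°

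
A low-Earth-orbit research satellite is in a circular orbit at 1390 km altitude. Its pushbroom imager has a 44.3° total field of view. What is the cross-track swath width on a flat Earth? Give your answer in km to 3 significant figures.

Half-angle = 44.3°/2 = 22.15°.
Swath width ≈ 2h·tan(θ/2) = 2 × 1390 × tan(22.15°) = 1131.7 km.

1130 km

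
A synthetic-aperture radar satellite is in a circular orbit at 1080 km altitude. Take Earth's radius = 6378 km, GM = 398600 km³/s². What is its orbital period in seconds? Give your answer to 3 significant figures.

6410 seconds

Semi-major axis a = 6378 + 1080 = 7458 km. Period T = 2π√(a³/μ) = 2π√(7458³/398600) = 6409.8 s = 106.83 min.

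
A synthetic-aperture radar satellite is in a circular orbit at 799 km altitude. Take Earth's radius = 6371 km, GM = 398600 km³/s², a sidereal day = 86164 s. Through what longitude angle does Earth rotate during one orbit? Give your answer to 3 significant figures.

Semi-major axis a = 6371 + 799 = 7170 km. Period T = 2π√(a³/μ) = 2π√(7170³/398600) = 6042.1 s = 100.70 min.
During one orbit Earth rotates (6042.1 / 86164) × 360° = 25.24°.

25.2°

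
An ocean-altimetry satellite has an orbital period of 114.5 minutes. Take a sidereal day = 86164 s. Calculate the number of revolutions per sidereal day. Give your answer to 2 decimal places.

T = 114.5 min = 6870.0 s.
Orbits per sidereal day = 86164 / 6870.0 = 12.542.

12.54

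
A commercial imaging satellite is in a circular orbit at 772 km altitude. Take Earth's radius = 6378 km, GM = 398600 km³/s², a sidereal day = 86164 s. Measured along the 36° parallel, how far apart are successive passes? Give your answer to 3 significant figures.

Semi-major axis a = 6378 + 772 = 7150 km. Period T = 2π√(a³/μ) = 2π√(7150³/398600) = 6016.9 s = 100.28 min.
Node shift per orbit = (6016.9/86164) × 360° = 25.14°.
Equatorial spacing = 25.14 × 111.3 km/° = 2798 km.
At 36° latitude, spacing = 2798 × cos(36°) = 2264 km.

2260 km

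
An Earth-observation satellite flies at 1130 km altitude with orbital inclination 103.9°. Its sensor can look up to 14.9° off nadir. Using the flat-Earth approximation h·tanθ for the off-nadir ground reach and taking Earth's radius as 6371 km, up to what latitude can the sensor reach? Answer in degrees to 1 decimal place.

78.8°

Retrograde orbit: the ground track reaches ±(180° − i) = ±(180 − 103.9) = ±76.1°.
Sensor half-swath on the ground ≈ 1130·tan(14.9°) = 301 km = 2.70° of latitude.
Maximum observable latitude ≈ 76.1 + 2.70 = 78.8°.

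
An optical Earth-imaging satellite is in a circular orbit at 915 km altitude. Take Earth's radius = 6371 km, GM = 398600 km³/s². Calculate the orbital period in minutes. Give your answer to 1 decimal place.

Semi-major axis a = 6371 + 915 = 7286 km. Period T = 2π√(a³/μ) = 2π√(7286³/398600) = 6189.3 s = 103.16 min.

103.2 min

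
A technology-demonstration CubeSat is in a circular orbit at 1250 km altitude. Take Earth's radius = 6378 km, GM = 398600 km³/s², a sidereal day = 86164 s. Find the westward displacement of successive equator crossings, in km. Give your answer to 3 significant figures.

3080 km

Semi-major axis a = 6378 + 1250 = 7628 km. Period T = 2π√(a³/μ) = 2π√(7628³/398600) = 6630.2 s = 110.50 min.
During one orbit Earth rotates (6630.2 / 86164) × 360° = 27.70°.
At the equator that is 27.70° × (2π·6378/360) km/° = 27.70 × 111.3 = 3084 km.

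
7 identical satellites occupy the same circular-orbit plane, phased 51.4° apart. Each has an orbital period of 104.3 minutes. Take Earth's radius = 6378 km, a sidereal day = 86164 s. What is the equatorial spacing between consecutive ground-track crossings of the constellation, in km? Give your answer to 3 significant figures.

416 km

T = 104.3 min = 6258.0 s.
Single-satellite node shift = (6258.0/86164) × 360° = 26.15°.
With 7 satellites evenly phased, successive equator crossings are 26.15/7 = 3.735° apart.
That is 3.735 × 111.3 = 416 km at the equator.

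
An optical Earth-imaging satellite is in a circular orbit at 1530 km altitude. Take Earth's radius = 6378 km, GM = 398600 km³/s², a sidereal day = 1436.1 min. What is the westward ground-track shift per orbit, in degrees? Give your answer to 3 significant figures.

29.2°

Semi-major axis a = 6378 + 1530 = 7908 km. Period T = 2π√(a³/μ) = 2π√(7908³/398600) = 6998.6 s = 116.64 min.
During one orbit Earth rotates (6998.6 / 86166) × 360° = 29.24°.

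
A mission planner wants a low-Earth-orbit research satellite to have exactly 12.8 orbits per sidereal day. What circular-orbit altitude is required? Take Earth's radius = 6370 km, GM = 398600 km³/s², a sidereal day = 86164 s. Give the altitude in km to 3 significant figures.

1340 km

Required period T = 86164 / 12.8 = 6731.6 s.
From T = 2π√(a³/μ): a = (μ T²/4π²)^(1/3) = (398600 × 6731.6² / 4π²)^(1/3) = 7706 km.
Altitude h = a − R = 7706 − 6370 = 1336 km.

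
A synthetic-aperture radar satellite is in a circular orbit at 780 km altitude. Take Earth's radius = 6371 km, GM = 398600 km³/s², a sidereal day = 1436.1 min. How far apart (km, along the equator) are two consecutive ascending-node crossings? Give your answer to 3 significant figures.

2800 km

Semi-major axis a = 6371 + 780 = 7151 km. Period T = 2π√(a³/μ) = 2π√(7151³/398600) = 6018.1 s = 100.30 min.
During one orbit Earth rotates (6018.1 / 86166) × 360° = 25.14°.
At the equator that is 25.14° × (2π·6371/360) km/° = 25.14 × 111.2 = 2796 km.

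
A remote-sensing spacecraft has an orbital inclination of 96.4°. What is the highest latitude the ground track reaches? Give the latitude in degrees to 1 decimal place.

83.6°

Retrograde orbit: the ground track reaches ±(180° − i) = ±(180 − 96.4) = ±83.6°.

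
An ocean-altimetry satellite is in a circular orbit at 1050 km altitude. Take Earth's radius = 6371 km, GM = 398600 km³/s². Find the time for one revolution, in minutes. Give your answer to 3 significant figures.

106 min

Semi-major axis a = 6371 + 1050 = 7421 km. Period T = 2π√(a³/μ) = 2π√(7421³/398600) = 6362.2 s = 106.04 min.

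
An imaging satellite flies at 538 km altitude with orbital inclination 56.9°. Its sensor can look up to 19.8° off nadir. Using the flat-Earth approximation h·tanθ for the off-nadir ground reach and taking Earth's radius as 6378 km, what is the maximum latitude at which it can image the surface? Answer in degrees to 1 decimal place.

For a prograde orbit the ground track reaches latitude ±i = ±56.9°.
Sensor half-swath on the ground ≈ 538·tan(19.8°) = 194 km = 1.74° of latitude.
Maximum observable latitude ≈ 56.9 + 1.74 = 58.6°.

58.6°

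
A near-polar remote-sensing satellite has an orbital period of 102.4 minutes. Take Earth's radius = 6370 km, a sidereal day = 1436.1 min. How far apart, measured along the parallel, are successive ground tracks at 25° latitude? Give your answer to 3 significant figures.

T = 102.4 min = 6144.0 s.
Node shift per orbit = (6144.0/86166) × 360° = 25.67°.
Equatorial spacing = 25.67 × 111.2 km/° = 2854 km.
At 25° latitude, spacing = 2854 × cos(25°) = 2586 km.

2590 km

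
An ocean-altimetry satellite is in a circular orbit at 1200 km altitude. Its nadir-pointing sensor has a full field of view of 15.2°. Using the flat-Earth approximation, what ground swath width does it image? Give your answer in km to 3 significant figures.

Half-angle = 15.2°/2 = 7.6°.
Swath width ≈ 2h·tan(θ/2) = 2 × 1200 × tan(7.6°) = 320.2 km.

320 km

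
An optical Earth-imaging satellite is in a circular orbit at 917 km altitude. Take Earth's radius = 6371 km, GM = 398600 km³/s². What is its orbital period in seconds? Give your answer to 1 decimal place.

6191.9 seconds

Semi-major axis a = 6371 + 917 = 7288 km. Period T = 2π√(a³/μ) = 2π√(7288³/398600) = 6191.9 s = 103.20 min.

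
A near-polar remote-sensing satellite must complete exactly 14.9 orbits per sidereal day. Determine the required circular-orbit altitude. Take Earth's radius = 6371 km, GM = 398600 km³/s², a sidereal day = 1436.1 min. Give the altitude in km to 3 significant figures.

Required period T = 86166 / 14.9 = 5783.0 s.
From T = 2π√(a³/μ): a = (μ T²/4π²)^(1/3) = (398600 × 5783.0² / 4π²)^(1/3) = 6963 km.
Altitude h = a − R = 6963 − 6371 = 592 km.

592 km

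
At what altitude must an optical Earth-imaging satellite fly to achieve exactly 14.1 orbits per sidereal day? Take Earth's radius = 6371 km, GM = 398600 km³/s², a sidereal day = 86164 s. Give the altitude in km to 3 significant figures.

Required period T = 86164 / 14.1 = 6110.9 s.
From T = 2π√(a³/μ): a = (μ T²/4π²)^(1/3) = (398600 × 6110.9² / 4π²)^(1/3) = 7224 km.
Altitude h = a − R = 7224 − 6371 = 853 km.

853 km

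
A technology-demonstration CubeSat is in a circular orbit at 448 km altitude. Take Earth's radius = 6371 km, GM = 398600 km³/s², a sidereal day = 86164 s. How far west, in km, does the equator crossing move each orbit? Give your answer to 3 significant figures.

Semi-major axis a = 6371 + 448 = 6819 km. Period T = 2π√(a³/μ) = 2π√(6819³/398600) = 5603.9 s = 93.40 min.
During one orbit Earth rotates (5603.9 / 86164) × 360° = 23.41°.
At the equator that is 23.41° × (2π·6371/360) km/° = 23.41 × 111.2 = 2603 km.

2600 km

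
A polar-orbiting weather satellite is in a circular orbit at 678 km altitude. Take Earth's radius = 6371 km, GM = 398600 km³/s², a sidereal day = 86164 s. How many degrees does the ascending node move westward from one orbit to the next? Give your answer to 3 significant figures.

Semi-major axis a = 6371 + 678 = 7049 km. Period T = 2π√(a³/μ) = 2π√(7049³/398600) = 5889.8 s = 98.16 min.
During one orbit Earth rotates (5889.8 / 86164) × 360° = 24.61°.

24.6°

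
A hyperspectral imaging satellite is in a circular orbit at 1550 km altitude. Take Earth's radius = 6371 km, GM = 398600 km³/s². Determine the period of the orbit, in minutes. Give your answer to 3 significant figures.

117 min

Semi-major axis a = 6371 + 1550 = 7921 km. Period T = 2π√(a³/μ) = 2π√(7921³/398600) = 7015.9 s = 116.93 min.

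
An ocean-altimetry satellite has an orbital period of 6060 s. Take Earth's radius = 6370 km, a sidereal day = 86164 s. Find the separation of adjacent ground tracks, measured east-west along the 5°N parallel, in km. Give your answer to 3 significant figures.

Node shift per orbit = (6060.0/86164) × 360° = 25.32°.
Equatorial spacing = 25.32 × 111.2 km/° = 2815 km.
At 5° latitude, spacing = 2815 × cos(5°) = 2804 km.

2800 km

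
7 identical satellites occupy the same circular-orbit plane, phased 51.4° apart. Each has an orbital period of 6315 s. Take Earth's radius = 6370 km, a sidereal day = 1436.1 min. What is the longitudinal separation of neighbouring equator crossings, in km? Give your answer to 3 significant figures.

419 km

Single-satellite node shift = (6315.0/86166) × 360° = 26.38°.
With 7 satellites evenly phased, successive equator crossings are 26.38/7 = 3.769° apart.
That is 3.769 × 111.2 = 419 km at the equator.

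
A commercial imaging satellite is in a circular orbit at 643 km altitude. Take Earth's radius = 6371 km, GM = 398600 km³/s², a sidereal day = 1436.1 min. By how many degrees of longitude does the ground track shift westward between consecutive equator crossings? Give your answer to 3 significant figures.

24.4°

Semi-major axis a = 6371 + 643 = 7014 km. Period T = 2π√(a³/μ) = 2π√(7014³/398600) = 5846.0 s = 97.43 min.
During one orbit Earth rotates (5846.0 / 86166) × 360° = 24.42°.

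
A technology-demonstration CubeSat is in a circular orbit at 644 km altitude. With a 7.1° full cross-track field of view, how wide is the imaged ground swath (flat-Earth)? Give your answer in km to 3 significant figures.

Half-angle = 7.1°/2 = 3.55°.
Swath width ≈ 2h·tan(θ/2) = 2 × 644 × tan(3.55°) = 79.9 km.

79.9 km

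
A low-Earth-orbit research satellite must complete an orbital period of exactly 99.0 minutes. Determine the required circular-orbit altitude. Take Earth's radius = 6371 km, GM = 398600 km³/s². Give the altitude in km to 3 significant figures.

T = 99.0 min = 5940.0 s.
From T = 2π√(a³/μ): a = (μ T²/4π²)^(1/3) = (398600 × 5940.0² / 4π²)^(1/3) = 7089 km.
Altitude h = a − R = 7089 − 6371 = 718 km.

718 km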